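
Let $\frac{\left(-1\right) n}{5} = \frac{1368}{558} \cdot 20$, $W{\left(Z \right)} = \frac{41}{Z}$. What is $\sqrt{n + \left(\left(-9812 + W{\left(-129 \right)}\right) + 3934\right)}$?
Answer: $\frac{i \sqrt{97926684207}}{3999} \approx 78.253 i$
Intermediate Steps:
$n = - \frac{7600}{31}$ ($n = - 5 \cdot \frac{1368}{558} \cdot 20 = - 5 \cdot 1368 \cdot \frac{1}{558} \cdot 20 = - 5 \cdot \frac{76}{31} \cdot 20 = \left(-5\right) \frac{1520}{31} = - \frac{7600}{31} \approx -245.16$)
$\sqrt{n + \left(\left(-9812 + W{\left(-129 \right)}\right) + 3934\right)} = \sqrt{- \frac{7600}{31} + \left(\left(-9812 + \frac{41}{-129}\right) + 3934\right)} = \sqrt{- \frac{7600}{31} + \left(\left(-9812 + 41 \left(- \frac{1}{129}\right)\right) + 3934\right)} = \sqrt{- \frac{7600}{31} + \left(\left(-9812 - \frac{41}{129}\right) + 3934\right)} = \sqrt{- \frac{7600}{31} + \left(- \frac{1265789}{129} + 3934\right)} = \sqrt{- \frac{7600}{31} - \frac{758303}{129}} = \sqrt{- \frac{24487793}{3999}} = \frac{i \sqrt{97926684207}}{3999}$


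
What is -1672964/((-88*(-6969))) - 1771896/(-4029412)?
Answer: -3499014241/1529161854 ≈ -2.2882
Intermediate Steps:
-1672964/((-88*(-6969))) - 1771896/(-4029412) = -1672964/613272 - 1771896*(-1/4029412) = -1672964*1/613272 + 442974/1007353 = -4141/1518 + 442974/1007353 = -3499014241/1529161854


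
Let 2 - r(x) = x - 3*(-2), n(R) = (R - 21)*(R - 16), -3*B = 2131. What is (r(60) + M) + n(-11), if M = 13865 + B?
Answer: 41864/3 ≈ 13955.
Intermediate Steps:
B = -2131/3 (B = -1/3*2131 = -2131/3 ≈ -710.33)
M = 39464/3 (M = 13865 - 2131/3 = 39464/3 ≈ 13155.)
n(R) = (-21 + R)*(-16 + R)
r(x) = -4 - x (r(x) = 2 - (x - 3*(-2)) = 2 - (x + 6) = 2 - (6 + x) = 2 + (-6 - x) = -4 - x)
(r(60) + M) + n(-11) = ((-4 - 1*60) + 39464/3) + (336 + (-11)**2 - 37*(-11)) = ((-4 - 60) + 39464/3) + (336 + 121 + 407) = (-64 + 39464/3) + 864 = 39272/3 + 864 = 41864/3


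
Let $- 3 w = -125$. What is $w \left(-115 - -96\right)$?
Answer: $- \frac{2375}{3} \approx -791.67$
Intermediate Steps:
$w = \frac{125}{3}$ ($w = \left(- \frac{1}{3}\right) \left(-125\right) = \frac{125}{3} \approx 41.667$)
$w \left(-115 - -96\right) = \frac{125 \left(-115 - -96\right)}{3} = \frac{125 \left(-115 + 96\right)}{3} = \frac{125}{3} \left(-19\right) = - \frac{2375}{3}$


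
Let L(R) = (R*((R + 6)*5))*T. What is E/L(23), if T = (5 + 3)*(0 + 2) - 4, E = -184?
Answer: -2/435 ≈ -0.0045977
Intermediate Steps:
T = 12 (T = 8*2 - 4 = 16 - 4 = 12)
L(R) = 12*R*(30 + 5*R) (L(R) = (R*((R + 6)*5))*12 = (R*((6 + R)*5))*12 = (R*(30 + 5*R))*12 = 12*R*(30 + 5*R))
E/L(23) = -184*1/(1380*(6 + 23)) = -184/(60*23*29) = -184/40020 = -184*1/40020 = -2/435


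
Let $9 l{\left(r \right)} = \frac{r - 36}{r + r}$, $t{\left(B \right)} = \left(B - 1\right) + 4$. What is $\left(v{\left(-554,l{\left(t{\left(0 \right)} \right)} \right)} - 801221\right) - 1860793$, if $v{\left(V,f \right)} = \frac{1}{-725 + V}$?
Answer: $- \frac{3404715907}{1279} \approx -2.662 \cdot 10^{6}$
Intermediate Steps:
$t{\left(B \right)} = 3 + B$ ($t{\left(B \right)} = \left(-1 + B\right) + 4 = 3 + B$)
$l{\left(r \right)} = \frac{-36 + r}{18 r}$ ($l{\left(r \right)} = \frac{\left(r - 36\right) \frac{1}{r + r}}{9} = \frac{\left(-36 + r\right) \frac{1}{2 r}}{9} = \frac{\frac{1}{2} \frac{1}{r} \left(-36 + r\right)}{9} = \frac{-36 + r}{18 r}$)
$\left(v{\left(-554,l{\left(t{\left(0 \right)} \right)} \right)} - 801221\right) - 1860793 = \left(\frac{1}{-725 - 554} - 801221\right) - 1860793 = \left(\frac{1}{-1279} - 801221\right) - 1860793 = \left(- \frac{1}{1279} - 801221\right) - 1860793 = - \frac{1024761660}{1279} - 1860793 = - \frac{3404715907}{1279}$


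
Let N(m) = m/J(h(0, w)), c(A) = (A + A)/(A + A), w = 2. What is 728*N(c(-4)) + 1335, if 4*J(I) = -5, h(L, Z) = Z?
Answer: 3763/5 ≈ 752.60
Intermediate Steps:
J(I) = -5/4 (J(I) = (¼)*(-5) = -5/4)
c(A) = 1 (c(A) = (2*A)/((2*A)) = (2*A)*(1/(2*A)) = 1)
N(m) = -4*m/5 (N(m) = m/(-5/4) = m*(-⅘) = -4*m/5)
728*N(c(-4)) + 1335 = 728*(-⅘*1) + 1335 = 728*(-⅘) + 1335 = -2912/5 + 1335 = 3763/5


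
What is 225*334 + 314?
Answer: 75464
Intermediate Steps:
225*334 + 314 = 75150 + 314 = 75464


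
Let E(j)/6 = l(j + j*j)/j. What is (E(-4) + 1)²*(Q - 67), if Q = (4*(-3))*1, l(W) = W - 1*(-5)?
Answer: -189679/4 ≈ -47420.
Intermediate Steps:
l(W) = 5 + W (l(W) = W + 5 = 5 + W)
E(j) = 6*(5 + j + j²)/j (E(j) = 6*((5 + (j + j*j))/j) = 6*((5 + (j + j²))/j) = 6*((5 + j + j²)/j) = 6*(5 + j + j²)/j)
Q = -12 (Q = -12*1 = -12)
(E(-4) + 1)²*(Q - 67) = ((6 + 6*(-4) + 30/(-4)) + 1)²*(-12 - 67) = ((6 - 24 + 30*(-¼)) + 1)²*(-79) = ((6 - 24 - 15/2) + 1)²*(-79) = (-51/2 + 1)²*(-79) = (-49/2)²*(-79) = (2401/4)*(-79) = -189679/4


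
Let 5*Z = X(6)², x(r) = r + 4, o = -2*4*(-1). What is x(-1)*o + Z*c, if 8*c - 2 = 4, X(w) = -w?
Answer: 147/5 ≈ 29.400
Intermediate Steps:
o = 8 (o = -8*(-1) = 8)
x(r) = 4 + r
c = ¾ (c = ¼ + (⅛)*4 = ¼ + ½ = ¾ ≈ 0.75000)
Z = 36/5 (Z = (-1*6)²/5 = (⅕)*(-6)² = (⅕)*36 = 36/5 ≈ 7.2000)
x(-1)*o + Z*c = (4 - 1)*8 + (36/5)*(¾) = 3*8 + 27/5 = 24 + 27/5 = 147/5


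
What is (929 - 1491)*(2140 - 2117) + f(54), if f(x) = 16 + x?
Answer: -12856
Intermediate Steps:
(929 - 1491)*(2140 - 2117) + f(54) = (929 - 1491)*(2140 - 2117) + (16 + 54) = -562*23 + 70 = -12926 + 70 = -12856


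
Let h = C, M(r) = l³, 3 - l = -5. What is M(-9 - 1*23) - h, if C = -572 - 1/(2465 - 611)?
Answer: 2009737/1854 ≈ 1084.0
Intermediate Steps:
l = 8 (l = 3 - 1*(-5) = 3 + 5 = 8)
C = -1060489/1854 (C = -572 - 1/1854 = -1060489/1854 ≈ -572.00)
M(r) = 512 (M(r) = 8³ = 512)
h = -1060489/1854 ≈ -572.00
M(-9 - 1*23) - h = 512 - 1*(-1060489/1854) = 512 + 1060489/1854 = 2009737/1854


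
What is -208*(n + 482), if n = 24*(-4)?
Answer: -80288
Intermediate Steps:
n = -96
-208*(n + 482) = -208*(-96 + 482) = -208*386 = -80288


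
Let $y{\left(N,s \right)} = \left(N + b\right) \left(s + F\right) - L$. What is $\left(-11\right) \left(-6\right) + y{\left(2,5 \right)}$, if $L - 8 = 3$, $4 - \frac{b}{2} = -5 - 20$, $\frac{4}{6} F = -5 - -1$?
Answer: $-5$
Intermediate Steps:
$F = -6$ ($F = \frac{3 \left(-5 - -1\right)}{2} = \frac{3 \left(-5 + 1\right)}{2} = \frac{3}{2} \left(-4\right) = -6$)
$b = 58$ ($b = 8 - 2 \left(-5 - 20\right) = 8 - -50 = 8 + 50 = 58$)
$L = 11$ ($L = 8 + 3 = 11$)
$y{\left(N,s \right)} = -11 + \left(-6 + s\right) \left(58 + N\right)$ ($y{\left(N,s \right)} = \left(N + 58\right) \left(s - 6\right) - 11 = \left(58 + N\right) \left(-6 + s\right) - 11 = \left(-6 + s\right) \left(58 + N\right) - 11 = -11 + \left(-6 + s\right) \left(58 + N\right)$)
$\left(-11\right) \left(-6\right) + y{\left(2,5 \right)} = \left(-11\right) \left(-6\right) + \left(-359 - 12 + 58 \cdot 5 + 2 \cdot 5\right) = 66 + \left(-359 - 12 + 290 + 10\right) = 66 - 71 = -5$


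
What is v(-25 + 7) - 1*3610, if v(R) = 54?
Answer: -3556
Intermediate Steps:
v(-25 + 7) - 1*3610 = 54 - 1*3610 = 54 - 3610 = -3556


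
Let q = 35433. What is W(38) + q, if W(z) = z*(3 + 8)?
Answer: 35851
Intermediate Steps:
W(z) = 11*z (W(z) = z*11 = 11*z)
W(38) + q = 11*38 + 35433 = 418 + 35433 = 35851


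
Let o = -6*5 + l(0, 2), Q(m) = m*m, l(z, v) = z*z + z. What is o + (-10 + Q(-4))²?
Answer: 6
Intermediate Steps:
l(z, v) = z + z² (l(z, v) = z² + z = z + z²)
Q(m) = m²
o = -30 (o = -6*5 + 0*(1 + 0) = -30 + 0*1 = -30 + 0 = -30)
o + (-10 + Q(-4))² = -30 + (-10 + (-4)²)² = -30 + (-10 + 16)² = -30 + 6² = -30 + 36 = 6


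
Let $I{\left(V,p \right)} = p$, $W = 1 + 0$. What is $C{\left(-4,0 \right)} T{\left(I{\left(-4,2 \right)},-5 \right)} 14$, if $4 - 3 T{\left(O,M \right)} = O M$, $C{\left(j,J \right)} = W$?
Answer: $\frac{196}{3} \approx 65.333$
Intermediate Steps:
$W = 1$
$C{\left(j,J \right)} = 1$
$T{\left(O,M \right)} = \frac{4}{3} - \frac{M O}{3}$ ($T{\left(O,M \right)} = \frac{4}{3} - \frac{O M}{3} = \frac{4}{3} - \frac{M O}{3}$)
$C{\left(-4,0 \right)} T{\left(I{\left(-4,2 \right)},-5 \right)} 14 = 1 \left(\frac{4}{3} - \left(- \frac{5}{3}\right) 2\right) 14 = 1 \left(\frac{4}{3} + \frac{10}{3}\right) 14 = 1 \cdot \frac{14}{3} \cdot 14 = \frac{14}{3} \cdot 14 = \frac{196}{3}$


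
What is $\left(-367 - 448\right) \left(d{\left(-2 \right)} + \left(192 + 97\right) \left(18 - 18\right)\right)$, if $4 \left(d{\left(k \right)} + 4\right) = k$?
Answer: $\frac{7335}{2} \approx 3667.5$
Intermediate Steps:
$d{\left(k \right)} = -4 + \frac{k}{4}$
$\left(-367 - 448\right) \left(d{\left(-2 \right)} + \left(192 + 97\right) \left(18 - 18\right)\right) = \left(-367 - 448\right) \left(\left(-4 + \frac{1}{4} \left(-2\right)\right) + \left(192 + 97\right) \left(18 - 18\right)\right) = - 815 \left(\left(-4 - \frac{1}{2}\right) + 289 \cdot 0\right) = - 815 \left(- \frac{9}{2} + 0\right) = \left(-815\right) \left(- \frac{9}{2}\right) = \frac{7335}{2}$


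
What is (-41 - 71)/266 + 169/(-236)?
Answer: -5099/4484 ≈ -1.1372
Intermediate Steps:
(-41 - 71)/266 + 169/(-236) = -112*1/266 + 169*(-1/236) = -8/19 - 169/236 = -5099/4484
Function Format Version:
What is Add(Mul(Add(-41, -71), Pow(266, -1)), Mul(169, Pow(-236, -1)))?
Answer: Rational(-5099, 4484) ≈ -1.1372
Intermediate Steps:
Add(Mul(Add(-41, -71), Pow(266, -1)), Mul(169, Pow(-236, -1))) = Add(Mul(-112, Rational(1, 266)), Mul(169, Rational(-1, 236))) = Add(Rational(-8, 19), Rational(-169, 236)) = Rational(-5099, 4484)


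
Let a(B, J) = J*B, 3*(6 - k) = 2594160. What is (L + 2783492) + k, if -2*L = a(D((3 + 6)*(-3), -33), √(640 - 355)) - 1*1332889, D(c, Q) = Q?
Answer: 5170445/2 + 33*√285/2 ≈ 2.5855e+6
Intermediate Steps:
k = -864714 (k = 6 - ⅓*2594160 = 6 - 864720 = -864714)
a(B, J) = B*J
L = 1332889/2 + 33*√285/2 (L = -(-33*√(640 - 355) - 1*1332889)/2 = -(-33*√285 - 1332889)/2 = -(-1332889 - 33*√285)/2 = 1332889/2 + 33*√285/2 ≈ 6.6672e+5)
(L + 2783492) + k = ((1332889/2 + 33*√285/2) + 2783492) - 864714 = (6899873/2 + 33*√285/2) - 864714 = 5170445/2 + 33*√285/2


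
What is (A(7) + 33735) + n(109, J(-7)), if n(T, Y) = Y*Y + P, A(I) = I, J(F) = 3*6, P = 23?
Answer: 34089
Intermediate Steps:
J(F) = 18
n(T, Y) = 23 + Y² (n(T, Y) = Y*Y + 23 = Y² + 23 = 23 + Y²)
(A(7) + 33735) + n(109, J(-7)) = (7 + 33735) + (23 + 18²) = 33742 + (23 + 324) = 33742 + 347 = 34089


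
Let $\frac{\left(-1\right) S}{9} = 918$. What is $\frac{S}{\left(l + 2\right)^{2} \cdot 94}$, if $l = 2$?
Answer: $- \frac{4131}{752} \approx -5.4933$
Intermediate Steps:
$S = -8262$ ($S = \left(-9\right) 918 = -8262$)
$\frac{S}{\left(l + 2\right)^{2} \cdot 94} = - \frac{8262}{\left(2 + 2\right)^{2} \cdot 94} = - \frac{8262}{4^{2} \cdot 94} = - \frac{8262}{16 \cdot 94} = - \frac{8262}{1504} = \left(-8262\right) \frac{1}{1504} = - \frac{4131}{752}$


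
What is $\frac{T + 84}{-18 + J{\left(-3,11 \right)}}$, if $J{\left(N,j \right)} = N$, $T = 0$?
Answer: $-4$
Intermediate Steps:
$\frac{T + 84}{-18 + J{\left(-3,11 \right)}} = \frac{0 + 84}{-18 - 3} = \frac{84}{-21} = 84 \left(- \frac{1}{21}\right) = -4$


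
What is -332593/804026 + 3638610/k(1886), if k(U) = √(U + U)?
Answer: -3737/9034 + 1819305*√943/943 ≈ 59244.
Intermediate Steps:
k(U) = √2*√U (k(U) = √(2*U) = √2*√U)
-332593/804026 + 3638610/k(1886) = -332593/804026 + 3638610/((√2*√1886)) = -332593*1/804026 + 3638610/((2*√943)) = -3737/9034 + 3638610*(√943/1886) = -3737/9034 + 1819305*√943/943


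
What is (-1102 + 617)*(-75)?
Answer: 36375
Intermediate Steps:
(-1102 + 617)*(-75) = -485*(-75) = 36375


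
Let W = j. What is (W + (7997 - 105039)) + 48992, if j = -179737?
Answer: -227787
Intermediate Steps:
W = -179737
(W + (7997 - 105039)) + 48992 = (-179737 + (7997 - 105039)) + 48992 = (-179737 - 97042) + 48992 = -276779 + 48992 = -227787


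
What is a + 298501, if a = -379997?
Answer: -81496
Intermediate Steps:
a + 298501 = -379997 + 298501 = -81496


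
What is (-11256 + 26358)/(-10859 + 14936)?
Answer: 1678/453 ≈ 3.7042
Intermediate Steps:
(-11256 + 26358)/(-10859 + 14936) = 15102/4077 = 15102*(1/4077) = 1678/453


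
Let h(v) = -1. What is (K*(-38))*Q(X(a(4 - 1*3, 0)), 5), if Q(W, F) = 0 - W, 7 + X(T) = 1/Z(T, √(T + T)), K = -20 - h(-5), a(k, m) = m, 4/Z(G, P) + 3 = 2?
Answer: 10469/2 ≈ 5234.5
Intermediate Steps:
Z(G, P) = -4 (Z(G, P) = 4/(-3 + 2) = 4/(-1) = 4*(-1) = -4)
K = -19 (K = -20 - 1*(-1) = -20 + 1 = -19)
X(T) = -29/4 (X(T) = -7 + 1/(-4) = -7 - ¼ = -29/4)
Q(W, F) = -W
(K*(-38))*Q(X(a(4 - 1*3, 0)), 5) = (-19*(-38))*(-1*(-29/4)) = 722*(29/4) = 10469/2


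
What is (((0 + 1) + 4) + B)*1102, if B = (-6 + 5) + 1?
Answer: 5510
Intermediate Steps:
B = 0 (B = -1 + 1 = 0)
(((0 + 1) + 4) + B)*1102 = (((0 + 1) + 4) + 0)*1102 = ((1 + 4) + 0)*1102 = (5 + 0)*1102 = 5*1102 = 5510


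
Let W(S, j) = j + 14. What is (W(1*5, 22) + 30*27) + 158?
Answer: 1004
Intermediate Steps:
W(S, j) = 14 + j
(W(1*5, 22) + 30*27) + 158 = ((14 + 22) + 30*27) + 158 = (36 + 810) + 158 = 846 + 158 = 1004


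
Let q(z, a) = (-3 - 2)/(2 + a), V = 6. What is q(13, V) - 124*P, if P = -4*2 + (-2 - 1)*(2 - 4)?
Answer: 1979/8 ≈ 247.38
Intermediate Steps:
q(z, a) = -5/(2 + a)
P = -2 (P = -8 - 3*(-2) = -8 + 6 = -2)
q(13, V) - 124*P = -5/(2 + 6) - 124*(-2) = -5/8 + 248 = 1979/8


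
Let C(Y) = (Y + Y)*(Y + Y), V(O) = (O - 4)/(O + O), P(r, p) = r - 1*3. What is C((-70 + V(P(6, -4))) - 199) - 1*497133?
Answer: -1865972/9 ≈ -2.0733e+5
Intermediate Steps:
P(r, p) = -3 + r (P(r, p) = r - 3 = -3 + r)
V(O) = (-4 + O)/(2*O) (V(O) = (-4 + O)/((2*O)) = (-4 + O)*(1/(2*O)) = (-4 + O)/(2*O))
C(Y) = 4*Y² (C(Y) = (2*Y)*(2*Y) = 4*Y²)
C((-70 + V(P(6, -4))) - 199) - 1*497133 = 4*((-70 + (-4 + (-3 + 6))/(2*(-3 + 6))) - 199)² - 1*497133 = 4*((-70 + (½)*(-4 + 3)/3) - 199)² - 497133 = 4*((-70 + (½)*(⅓)*(-1)) - 199)² - 497133 = 4*((-70 - ⅙) - 199)² - 497133 = 4*(-421/6 - 199)² - 497133 = 4*(-1615/6)² - 497133 = 4*(2608225/36) - 497133 = 2608225/9 - 497133 = -1865972/9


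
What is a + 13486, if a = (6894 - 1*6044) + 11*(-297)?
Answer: 11069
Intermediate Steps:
a = -2417 (a = (6894 - 6044) - 3267 = 850 - 3267 = -2417)
a + 13486 = -2417 + 13486 = 11069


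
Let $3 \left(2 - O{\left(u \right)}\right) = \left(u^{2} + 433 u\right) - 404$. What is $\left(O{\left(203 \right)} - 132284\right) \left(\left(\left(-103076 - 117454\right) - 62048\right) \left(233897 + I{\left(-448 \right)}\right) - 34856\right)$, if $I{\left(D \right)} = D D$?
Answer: $\frac{64542120816778700}{3} \approx 2.1514 \cdot 10^{16}$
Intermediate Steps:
$I{\left(D \right)} = D^{2}$
$O{\left(u \right)} = \frac{410}{3} - \frac{433 u}{3} - \frac{u^{2}}{3}$ ($O{\left(u \right)} = 2 - \frac{\left(u^{2} + 433 u\right) - 404}{3} = 2 - \frac{-404 + u^{2} + 433 u}{3} = 2 - \left(- \frac{404}{3} + \frac{u^{2}}{3} + \frac{433 u}{3}\right) = \frac{410}{3} - \frac{433 u}{3} - \frac{u^{2}}{3}$)
$\left(O{\left(203 \right)} - 132284\right) \left(\left(\left(-103076 - 117454\right) - 62048\right) \left(233897 + I{\left(-448 \right)}\right) - 34856\right) = \left(\left(\frac{410}{3} - \frac{87899}{3} - \frac{203^{2}}{3}\right) - 132284\right) \left(\left(\left(-103076 - 117454\right) - 62048\right) \left(233897 + \left(-448\right)^{2}\right) - 34856\right) = \left(\left(\frac{410}{3} - \frac{87899}{3} - \frac{41209}{3}\right) - 132284\right) \left(\left(-220530 - 62048\right) \left(233897 + 200704\right) - 34856\right) = \left(\left(\frac{410}{3} - \frac{87899}{3} - \frac{41209}{3}\right) - 132284\right) \left(\left(-282578\right) 434601 - 34856\right) = \left(- \frac{128698}{3} - 132284\right) \left(-122808681378 - 34856\right) = \left(- \frac{525550}{3}\right) \left(-122808716234\right) = \frac{64542120816778700}{3}$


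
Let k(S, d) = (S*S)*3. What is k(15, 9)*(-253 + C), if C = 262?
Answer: 6075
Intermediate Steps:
k(S, d) = 3*S² (k(S, d) = S²*3 = 3*S²)
k(15, 9)*(-253 + C) = (3*15²)*(-253 + 262) = (3*225)*9 = 675*9 = 6075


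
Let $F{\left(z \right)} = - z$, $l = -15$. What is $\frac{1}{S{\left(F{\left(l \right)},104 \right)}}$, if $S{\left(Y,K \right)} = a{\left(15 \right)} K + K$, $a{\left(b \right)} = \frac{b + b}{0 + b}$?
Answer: $\frac{1}{312} \approx 0.0032051$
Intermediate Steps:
$a{\left(b \right)} = 2$ ($a{\left(b \right)} = \frac{2 b}{b} = 2$)
$S{\left(Y,K \right)} = 3 K$ ($S{\left(Y,K \right)} = 2 K + K = 3 K$)
$\frac{1}{S{\left(F{\left(l \right)},104 \right)}} = \frac{1}{3 \cdot 104} = \frac{1}{312}$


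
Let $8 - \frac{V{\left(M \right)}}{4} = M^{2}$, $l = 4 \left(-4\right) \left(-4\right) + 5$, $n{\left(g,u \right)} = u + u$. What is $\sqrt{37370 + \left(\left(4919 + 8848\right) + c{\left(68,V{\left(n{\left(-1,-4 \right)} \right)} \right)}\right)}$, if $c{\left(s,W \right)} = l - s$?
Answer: $3 \sqrt{5682} \approx 226.14$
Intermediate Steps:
$n{\left(g,u \right)} = 2 u$
$l = 69$ ($l = \left(-16\right) \left(-4\right) + 5 = 64 + 5 = 69$)
$V{\left(M \right)} = 32 - 4 M^{2}$
$c{\left(s,W \right)} = 69 - s$
$\sqrt{37370 + \left(\left(4919 + 8848\right) + c{\left(68,V{\left(n{\left(-1,-4 \right)} \right)} \right)}\right)} = \sqrt{37370 + \left(\left(4919 + 8848\right) + \left(69 - 68\right)\right)} = \sqrt{37370 + \left(13767 + \left(69 - 68\right)\right)} = \sqrt{37370 + \left(13767 + 1\right)} = \sqrt{37370 + 13768} = \sqrt{51138} = 3 \sqrt{5682}$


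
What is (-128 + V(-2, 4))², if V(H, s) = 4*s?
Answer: 12544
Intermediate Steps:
(-128 + V(-2, 4))² = (-128 + 4*4)² = (-128 + 16)² = (-112)² = 12544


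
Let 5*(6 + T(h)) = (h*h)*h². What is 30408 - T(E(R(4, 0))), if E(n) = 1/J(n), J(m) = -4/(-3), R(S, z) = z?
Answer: 38929839/1280 ≈ 30414.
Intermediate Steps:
J(m) = 4/3 (J(m) = -4*(-⅓) = 4/3)
E(n) = ¾ (E(n) = 1/(4/3) = ¾)
T(h) = -6 + h⁴/5 (T(h) = -6 + ((h*h)*h²)/5 = -6 + (h²*h²)/5 = -6 + h⁴/5)
30408 - T(E(R(4, 0))) = 30408 - (-6 + (¾)⁴/5) = 30408 - (-6 + (⅕)*(81/256)) = 30408 - (-6 + 81/1280) = 30408 - 1*(-7599/1280) = 30408 + 7599/1280 = 38929839/1280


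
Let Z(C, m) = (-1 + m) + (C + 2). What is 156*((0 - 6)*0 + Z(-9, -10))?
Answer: -2808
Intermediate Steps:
Z(C, m) = 1 + C + m (Z(C, m) = (-1 + m) + (2 + C) = 1 + C + m)
156*((0 - 6)*0 + Z(-9, -10)) = 156*((0 - 6)*0 + (1 - 9 - 10)) = 156*(-6*0 - 18) = 156*(0 - 18) = 156*(-18) = -2808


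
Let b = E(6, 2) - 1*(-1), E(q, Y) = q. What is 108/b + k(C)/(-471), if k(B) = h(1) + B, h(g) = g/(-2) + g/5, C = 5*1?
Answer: 508351/32970 ≈ 15.419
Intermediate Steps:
C = 5
h(g) = -3*g/10 (h(g) = g*(-½) + g*(⅕) = -g/2 + g/5 = -3*g/10)
b = 7 (b = 6 - 1*(-1) = 6 + 1 = 7)
k(B) = -3/10 + B (k(B) = -3/10*1 + B = -3/10 + B)
108/b + k(C)/(-471) = 108/7 + (-3/10 + 5)/(-471) = 108*(⅐) + (47/10)*(-1/471) = 108/7 - 47/4710 = 508351/32970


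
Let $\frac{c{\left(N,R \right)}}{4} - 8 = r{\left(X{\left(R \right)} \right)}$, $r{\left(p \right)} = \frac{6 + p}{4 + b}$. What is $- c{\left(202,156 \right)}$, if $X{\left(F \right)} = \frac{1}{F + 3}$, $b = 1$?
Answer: $- \frac{5852}{159} \approx -36.805$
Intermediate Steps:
$X{\left(F \right)} = \frac{1}{3 + F}$
$r{\left(p \right)} = \frac{6}{5} + \frac{p}{5}$ ($r{\left(p \right)} = \frac{6 + p}{4 + 1} = \frac{6 + p}{5} = \left(6 + p\right) \frac{1}{5} = \frac{6}{5} + \frac{p}{5}$)
$c{\left(N,R \right)} = \frac{184}{5} + \frac{4}{5 \left(3 + R\right)}$ ($c{\left(N,R \right)} = 32 + 4 \left(\frac{6}{5} + \frac{1}{5 \left(3 + R\right)}\right) = 32 + \left(\frac{24}{5} + \frac{4}{5 \left(3 + R\right)}\right) = \frac{184}{5} + \frac{4}{5 \left(3 + R\right)}$)
$- c{\left(202,156 \right)} = - \frac{4 \left(139 + 46 \cdot 156\right)}{5 \left(3 + 156\right)} = - \frac{4 \left(139 + 7176\right)}{5 \cdot 159} = - \frac{4 \cdot 7315}{5 \cdot 159} = \left(-1\right) \frac{5852}{159} = - \frac{5852}{159}$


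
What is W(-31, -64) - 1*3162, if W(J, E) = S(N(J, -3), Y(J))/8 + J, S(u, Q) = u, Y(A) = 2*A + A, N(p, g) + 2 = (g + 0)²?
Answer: -25537/8 ≈ -3192.1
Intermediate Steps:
N(p, g) = -2 + g² (N(p, g) = -2 + (g + 0)² = -2 + g²)
Y(A) = 3*A
W(J, E) = 7/8 + J (W(J, E) = (-2 + (-3)²)/8 + J = (-2 + 9)*(⅛) + J = 7*(⅛) + J = 7/8 + J)
W(-31, -64) - 1*3162 = (7/8 - 31) - 1*3162 = -241/8 - 3162 = -25537/8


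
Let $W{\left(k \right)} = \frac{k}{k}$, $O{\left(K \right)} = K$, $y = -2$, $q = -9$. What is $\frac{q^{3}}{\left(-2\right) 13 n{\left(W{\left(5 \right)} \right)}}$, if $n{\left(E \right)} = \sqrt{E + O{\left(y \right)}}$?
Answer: $- \frac{729 i}{26} \approx - 28.038 i$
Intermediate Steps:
$W{\left(k \right)} = 1$
$n{\left(E \right)} = \sqrt{-2 + E}$ ($n{\left(E \right)} = \sqrt{E - 2} = \sqrt{-2 + E}$)
$\frac{q^{3}}{\left(-2\right) 13 n{\left(W{\left(5 \right)} \right)}} = \frac{\left(-9\right)^{3}}{\left(-2\right) 13 \sqrt{-2 + 1}} = - \frac{729}{\left(-26\right) \sqrt{-1}} = - \frac{729}{\left(-26\right) i} = - 729 \frac{i}{26} = - \frac{729 i}{26}$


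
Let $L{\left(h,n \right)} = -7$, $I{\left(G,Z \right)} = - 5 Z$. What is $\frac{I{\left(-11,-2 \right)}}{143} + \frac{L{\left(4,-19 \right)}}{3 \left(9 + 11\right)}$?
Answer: $- \frac{401}{8580} \approx -0.046737$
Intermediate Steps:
$\frac{I{\left(-11,-2 \right)}}{143} + \frac{L{\left(4,-19 \right)}}{3 \left(9 + 11\right)} = \frac{\left(-5\right) \left(-2\right)}{143} - \frac{7}{3 \left(9 + 11\right)} = 10 \cdot \frac{1}{143} - \frac{7}{3 \cdot 20} = \frac{10}{143} - \frac{7}{60} = - \frac{401}{8580}$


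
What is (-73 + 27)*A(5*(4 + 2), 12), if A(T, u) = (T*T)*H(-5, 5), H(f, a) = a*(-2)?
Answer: 414000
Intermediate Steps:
H(f, a) = -2*a
A(T, u) = -10*T**2 (A(T, u) = (T*T)*(-2*5) = T**2*(-10) = -10*T**2)
(-73 + 27)*A(5*(4 + 2), 12) = (-73 + 27)*(-10*25*(4 + 2)**2) = -(-460)*(5*6)**2 = -(-460)*30**2 = -(-460)*900 = -46*(-9000) = 414000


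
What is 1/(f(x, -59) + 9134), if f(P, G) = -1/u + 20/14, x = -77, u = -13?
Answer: 91/831331 ≈ 0.00010946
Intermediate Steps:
f(P, G) = 137/91 (f(P, G) = -1/(-13) + 20/14 = -1*(-1/13) + 20*(1/14) = 1/13 + 10/7 = 137/91)
1/(f(x, -59) + 9134) = 1/(137/91 + 9134) = 1/(831331/91) = 91/831331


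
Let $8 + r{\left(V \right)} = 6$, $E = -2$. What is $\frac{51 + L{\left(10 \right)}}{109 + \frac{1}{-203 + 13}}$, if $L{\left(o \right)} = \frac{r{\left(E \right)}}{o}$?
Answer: $\frac{9652}{20709} \approx 0.46608$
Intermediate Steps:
$r{\left(V \right)} = -2$ ($r{\left(V \right)} = -8 + 6 = -2$)
$L{\left(o \right)} = - \frac{2}{o}$
$\frac{51 + L{\left(10 \right)}}{109 + \frac{1}{-203 + 13}} = \frac{51 - \frac{2}{10}}{109 + \frac{1}{-203 + 13}} = \frac{51 - \frac{1}{5}}{109 + \frac{1}{-190}} = \frac{51 - \frac{1}{5}}{109 - \frac{1}{190}} = \frac{254}{5 \cdot \frac{20709}{190}} = \frac{254}{5} \cdot \frac{190}{20709} = \frac{9652}{20709}$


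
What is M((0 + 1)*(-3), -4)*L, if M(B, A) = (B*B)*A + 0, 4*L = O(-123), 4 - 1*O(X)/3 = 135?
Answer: 3537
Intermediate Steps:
O(X) = -393 (O(X) = 12 - 3*135 = 12 - 405 = -393)
L = -393/4 (L = (¼)*(-393) = -393/4 ≈ -98.250)
M(B, A) = A*B² (M(B, A) = B²*A + 0 = A*B² + 0 = A*B²)
M((0 + 1)*(-3), -4)*L = -4*9*(0 + 1)²*(-393/4) = -4*(1*(-3))²*(-393/4) = -4*(-3)²*(-393/4) = -4*9*(-393/4) = -36*(-393/4) = 3537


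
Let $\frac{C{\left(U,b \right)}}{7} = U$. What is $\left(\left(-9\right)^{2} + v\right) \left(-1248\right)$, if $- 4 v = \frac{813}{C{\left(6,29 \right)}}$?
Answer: $- \frac{665340}{7} \approx -95049.0$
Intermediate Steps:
$C{\left(U,b \right)} = 7 U$
$v = - \frac{271}{56}$ ($v = - \frac{813 \frac{1}{7 \cdot 6}}{4} = - \frac{813 \cdot \frac{1}{42}}{4} = \left(- \frac{1}{4}\right) \frac{271}{14} = - \frac{271}{56} \approx -4.8393$)
$\left(\left(-9\right)^{2} + v\right) \left(-1248\right) = \left(\left(-9\right)^{2} - \frac{271}{56}\right) \left(-1248\right) = \left(81 - \frac{271}{56}\right) \left(-1248\right) = \frac{4265}{56} \left(-1248\right) = - \frac{665340}{7}$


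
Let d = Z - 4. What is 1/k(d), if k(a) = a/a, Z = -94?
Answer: 1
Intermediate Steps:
d = -98 (d = -94 - 4 = -98)
k(a) = 1
1/k(d) = 1/1 = 1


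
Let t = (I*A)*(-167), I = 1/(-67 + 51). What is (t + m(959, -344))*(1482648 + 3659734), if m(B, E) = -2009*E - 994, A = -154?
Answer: 14162009466787/4 ≈ 3.5405e+12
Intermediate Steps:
I = -1/16 (I = 1/(-16) = -1/16 ≈ -0.062500)
m(B, E) = -994 - 2009*E
t = -12859/8 (t = -1/16*(-154)*(-167) = (77/8)*(-167) = -12859/8 ≈ -1607.4)
(t + m(959, -344))*(1482648 + 3659734) = (-12859/8 + (-994 - 2009*(-344)))*(1482648 + 3659734) = (-12859/8 + (-994 + 691096))*5142382 = (-12859/8 + 690102)*5142382 = (5507957/8)*5142382 = 14162009466787/4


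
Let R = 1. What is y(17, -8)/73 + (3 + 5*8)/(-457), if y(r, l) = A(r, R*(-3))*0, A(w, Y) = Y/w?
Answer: -43/457 ≈ -0.094092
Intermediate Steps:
y(r, l) = 0 (y(r, l) = ((1*(-3))/r)*0 = -3/r*0 = 0)
y(17, -8)/73 + (3 + 5*8)/(-457) = 0/73 + (3 + 5*8)/(-457) = 0*(1/73) + (3 + 40)*(-1/457) = 0 + 43*(-1/457) = 0 - 43/457 = -43/457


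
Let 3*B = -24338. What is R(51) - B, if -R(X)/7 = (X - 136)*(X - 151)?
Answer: -154162/3 ≈ -51387.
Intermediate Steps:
B = -24338/3 (B = (1/3)*(-24338) = -24338/3 ≈ -8112.7)
R(X) = -7*(-151 + X)*(-136 + X) (R(X) = -7*(X - 136)*(X - 151) = -7*(-136 + X)*(-151 + X) = -7*(-151 + X)*(-136 + X))
R(51) - B = (-143752 - 7*51**2 + 2009*51) - 1*(-24338/3) = (-143752 - 7*2601 + 102459) + 24338/3 = (-143752 - 18207 + 102459) + 24338/3 = -59500 + 24338/3 = -154162/3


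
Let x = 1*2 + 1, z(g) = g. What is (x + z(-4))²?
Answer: 1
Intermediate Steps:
x = 3 (x = 2 + 1 = 3)
(x + z(-4))² = (3 - 4)² = (-1)² = 1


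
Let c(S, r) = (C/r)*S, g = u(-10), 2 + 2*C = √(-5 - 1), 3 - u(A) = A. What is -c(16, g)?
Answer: 16/13 - 8*I*√6/13 ≈ 1.2308 - 1.5074*I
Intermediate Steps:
u(A) = 3 - A
C = -1 + I*√6/2 (C = -1 + √(-5 - 1)/2 = -1 + √(-6)/2 = -1 + (I*√6)/2 = -1 + I*√6/2 ≈ -1.0 + 1.2247*I)
g = 13 (g = 3 - 1*(-10) = 3 + 10 = 13)
c(S, r) = S*(-1 + I*√6/2)/r (c(S, r) = ((-1 + I*√6/2)/r)*S = S*(-1 + I*√6/2)/r)
-c(16, g) = -16*(-2 + I*√6)/(2*13) = -(-16/13 + 8*I*√6/13) = 16/13 - 8*I*√6/13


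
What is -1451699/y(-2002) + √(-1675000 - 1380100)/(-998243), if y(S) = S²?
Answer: -1451699/4008004 - 10*I*√30551/998243 ≈ -0.3622 - 0.001751*I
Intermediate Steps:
-1451699/y(-2002) + √(-1675000 - 1380100)/(-998243) = -1451699/((-2002)²) + √(-1675000 - 1380100)/(-998243) = -1451699/4008004 + √(-3055100)*(-1/998243) = -1451699*1/4008004 + (10*I*√30551)*(-1/998243) = -1451699/4008004 - 10*I*√30551/998243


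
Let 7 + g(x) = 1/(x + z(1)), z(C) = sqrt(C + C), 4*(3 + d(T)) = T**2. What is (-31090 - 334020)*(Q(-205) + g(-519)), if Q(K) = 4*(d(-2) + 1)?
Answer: 1081991801480/269359 + 365110*sqrt(2)/269359 ≈ 4.0169e+6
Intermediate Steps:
d(T) = -3 + T**2/4
z(C) = sqrt(2)*sqrt(C) (z(C) = sqrt(2*C) = sqrt(2)*sqrt(C))
Q(K) = -4 (Q(K) = 4*((-3 + (1/4)*(-2)**2) + 1) = 4*((-3 + (1/4)*4) + 1) = 4*((-3 + 1) + 1) = 4*(-2 + 1) = 4*(-1) = -4)
g(x) = -7 + 1/(x + sqrt(2)) (g(x) = -7 + 1/(x + sqrt(2)*sqrt(1)) = -7 + 1/(x + sqrt(2)*1) = -7 + 1/(x + sqrt(2)))
(-31090 - 334020)*(Q(-205) + g(-519)) = (-31090 - 334020)*(-4 + (1 - 7*(-519) - 7*sqrt(2))/(-519 + sqrt(2))) = -365110*(-4 + (1 + 3633 - 7*sqrt(2))/(-519 + sqrt(2))) = -365110*(-4 + (3634 - 7*sqrt(2))/(-519 + sqrt(2))) = 1460440 - 365110*(3634 - 7*sqrt(2))/(-519 + sqrt(2))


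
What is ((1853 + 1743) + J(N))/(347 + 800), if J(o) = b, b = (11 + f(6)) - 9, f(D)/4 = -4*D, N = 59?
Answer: 3502/1147 ≈ 3.0532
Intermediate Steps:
f(D) = -16*D (f(D) = 4*(-4*D) = -16*D)
b = -94 (b = (11 - 16*6) - 9 = (11 - 96) - 9 = -85 - 9 = -94)
J(o) = -94
((1853 + 1743) + J(N))/(347 + 800) = ((1853 + 1743) - 94)/(347 + 800) = (3596 - 94)/1147 = 3502*(1/1147) = 3502/1147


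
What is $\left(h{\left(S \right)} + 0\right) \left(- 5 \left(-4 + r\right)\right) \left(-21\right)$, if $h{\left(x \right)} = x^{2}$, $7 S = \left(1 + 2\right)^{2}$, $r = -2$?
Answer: $- \frac{7290}{7} \approx -1041.4$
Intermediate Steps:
$S = \frac{9}{7}$ ($S = \frac{\left(1 + 2\right)^{2}}{7} = \frac{3^{2}}{7} = \frac{1}{7} \cdot 9 = \frac{9}{7} \approx 1.2857$)
$\left(h{\left(S \right)} + 0\right) \left(- 5 \left(-4 + r\right)\right) \left(-21\right) = \left(\left(\frac{9}{7}\right)^{2} + 0\right) \left(- 5 \left(-4 - 2\right)\right) \left(-21\right) = \left(\frac{81}{49} + 0\right) \left(\left(-5\right) \left(-6\right)\right) \left(-21\right) = \frac{81}{49} \cdot 30 \left(-21\right) = \frac{2430}{49} \left(-21\right) = - \frac{7290}{7}$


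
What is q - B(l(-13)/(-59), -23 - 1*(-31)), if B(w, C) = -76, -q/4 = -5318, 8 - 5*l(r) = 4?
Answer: 21348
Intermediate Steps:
l(r) = 4/5 (l(r) = 8/5 - 1/5*4 = 8/5 - 4/5 = 4/5)
q = 21272 (q = -4*(-5318) = 21272)
q - B(l(-13)/(-59), -23 - 1*(-31)) = 21272 - 1*(-76) = 21272 + 76 = 21348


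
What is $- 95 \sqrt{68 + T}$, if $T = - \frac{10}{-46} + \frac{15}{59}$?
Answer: $- \frac{570 \sqrt{3502417}}{1357} \approx -786.1$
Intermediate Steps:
$T = \frac{640}{1357}$ ($T = \left(-10\right) \left(- \frac{1}{46}\right) + 15 \cdot \frac{1}{59} = \frac{5}{23} + \frac{15}{59} = \frac{640}{1357} \approx 0.47163$)
$- 95 \sqrt{68 + T} = - 95 \sqrt{68 + \frac{640}{1357}} = - 95 \sqrt{\frac{92916}{1357}} = - 95 \frac{6 \sqrt{3502417}}{1357} = - \frac{570 \sqrt{3502417}}{1357}$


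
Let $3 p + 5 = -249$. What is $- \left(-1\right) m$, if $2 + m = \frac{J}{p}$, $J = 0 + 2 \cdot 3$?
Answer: $- \frac{263}{127} \approx -2.0709$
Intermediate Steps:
$J = 6$ ($J = 0 + 6 = 6$)
$p = - \frac{254}{3}$ ($p = - \frac{5}{3} + \frac{1}{3} \left(-249\right) = - \frac{5}{3} - 83 = - \frac{254}{3} \approx -84.667$)
$m = - \frac{263}{127}$ ($m = -2 + \frac{6}{- \frac{254}{3}} = -2 + 6 \left(- \frac{3}{254}\right) = -2 - \frac{9}{127} = - \frac{263}{127} \approx -2.0709$)
$- \left(-1\right) m = - \frac{\left(-1\right) \left(-263\right)}{127} = \left(-1\right) \frac{263}{127} = - \frac{263}{127}$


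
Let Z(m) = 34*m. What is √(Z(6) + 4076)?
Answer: 2*√1070 ≈ 65.422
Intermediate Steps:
√(Z(6) + 4076) = √(34*6 + 4076) = √(204 + 4076) = √4280 = 2*√1070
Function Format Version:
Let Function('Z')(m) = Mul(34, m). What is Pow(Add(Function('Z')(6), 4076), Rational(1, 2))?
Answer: Mul(2, Pow(1070, Rational(1, 2))) ≈ 65.422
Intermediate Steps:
Pow(Add(Function('Z')(6), 4076), Rational(1, 2)) = Pow(Add(Mul(34, 6), 4076), Rational(1, 2)) = Pow(Add(204, 4076), Rational(1, 2)) = Pow(4280, Rational(1, 2)) = Mul(2, Pow(1070, Rational(1, 2)))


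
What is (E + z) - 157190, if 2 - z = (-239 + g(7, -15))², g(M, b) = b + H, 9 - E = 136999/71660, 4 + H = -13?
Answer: -16526366199/71660 ≈ -2.3062e+5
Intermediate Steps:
H = -17 (H = -4 - 13 = -17)
E = 507941/71660 (E = 9 - 136999/71660 = 507941/71660 ≈ 7.0882)
g(M, b) = -17 + b (g(M, b) = b - 17 = -17 + b)
z = -73439 (z = 2 - (-239 + (-17 - 15))² = 2 - (-239 - 32)² = 2 - 1*(-271)² = 2 - 1*73441 = 2 - 73441 = -73439)
(E + z) - 157190 = (507941/71660 - 73439) - 157190 = -5262130799/71660 - 157190 = -16526366199/71660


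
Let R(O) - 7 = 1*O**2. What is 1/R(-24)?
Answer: 1/583 ≈ 0.0017153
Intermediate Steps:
R(O) = 7 + O**2 (R(O) = 7 + 1*O**2 = 7 + O**2)
1/R(-24) = 1/(7 + (-24)**2) = 1/(7 + 576) = 1/583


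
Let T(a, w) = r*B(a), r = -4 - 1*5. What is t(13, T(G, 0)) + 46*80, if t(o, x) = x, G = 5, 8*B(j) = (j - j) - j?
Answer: 29485/8 ≈ 3685.6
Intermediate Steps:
B(j) = -j/8 (B(j) = ((j - j) - j)/8 = (0 - j)/8 = (-j)/8 = -j/8)
r = -9 (r = -4 - 5 = -9)
T(a, w) = 9*a/8 (T(a, w) = -(-9)*a/8 = 9*a/8)
t(13, T(G, 0)) + 46*80 = (9/8)*5 + 46*80 = 45/8 + 3680 = 29485/8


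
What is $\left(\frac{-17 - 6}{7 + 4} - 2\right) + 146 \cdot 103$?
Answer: $\frac{165373}{11} \approx 15034.0$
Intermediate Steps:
$\left(\frac{-17 - 6}{7 + 4} - 2\right) + 146 \cdot 103 = \left(- \frac{23}{11} - 2\right) + 15038 = - \frac{45}{11} + 15038 = \frac{165373}{11}$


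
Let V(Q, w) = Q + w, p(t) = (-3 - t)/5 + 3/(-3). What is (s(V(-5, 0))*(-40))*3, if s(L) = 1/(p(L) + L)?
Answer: 150/7 ≈ 21.429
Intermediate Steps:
p(t) = -8/5 - t/5 (p(t) = (-3 - t)*(⅕) + 3*(-⅓) = (-⅗ - t/5) - 1 = -8/5 - t/5)
s(L) = 1/(-8/5 + 4*L/5) (s(L) = 1/((-8/5 - L/5) + L) = 1/(-8/5 + 4*L/5))
(s(V(-5, 0))*(-40))*3 = ((5/(4*(-2 + (-5 + 0))))*(-40))*3 = ((5/(4*(-2 - 5)))*(-40))*3 = (((5/4)/(-7))*(-40))*3 = (((5/4)*(-⅐))*(-40))*3 = -5/28*(-40)*3 = (50/7)*3 = 150/7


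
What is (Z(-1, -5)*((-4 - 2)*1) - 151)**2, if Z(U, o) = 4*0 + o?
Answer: 14641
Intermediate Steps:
Z(U, o) = o (Z(U, o) = 0 + o = o)
(Z(-1, -5)*((-4 - 2)*1) - 151)**2 = (-5*(-4 - 2) - 151)**2 = (-(-30) - 151)**2 = (-5*(-6) - 151)**2 = (30 - 151)**2 = (-121)**2 = 14641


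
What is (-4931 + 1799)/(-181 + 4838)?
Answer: -3132/4657 ≈ -0.67254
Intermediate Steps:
(-4931 + 1799)/(-181 + 4838) = -3132/4657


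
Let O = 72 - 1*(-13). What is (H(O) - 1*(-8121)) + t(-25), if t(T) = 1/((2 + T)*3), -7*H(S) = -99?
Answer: 3929267/483 ≈ 8135.1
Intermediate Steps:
O = 85 (O = 72 + 13 = 85)
H(S) = 99/7 (H(S) = -1/7*(-99) = 99/7)
t(T) = 1/(6 + 3*T)
(H(O) - 1*(-8121)) + t(-25) = (99/7 - 1*(-8121)) + 1/(3*(2 - 25)) = (99/7 + 8121) + (1/3)/(-23) = 56946/7 + (1/3)*(-1/23) = 56946/7 - 1/69 = 3929267/483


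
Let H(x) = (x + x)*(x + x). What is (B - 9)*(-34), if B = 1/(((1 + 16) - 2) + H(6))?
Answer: 48620/159 ≈ 305.79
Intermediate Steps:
H(x) = 4*x² (H(x) = (2*x)*(2*x) = 4*x²)
B = 1/159 (B = 1/(((1 + 16) - 2) + 4*6²) = 1/((17 - 2) + 4*36) = 1/(15 + 144) = 1/159 ≈ 0.0062893)
(B - 9)*(-34) = (1/159 - 9)*(-34) = -1430/159*(-34) = 48620/159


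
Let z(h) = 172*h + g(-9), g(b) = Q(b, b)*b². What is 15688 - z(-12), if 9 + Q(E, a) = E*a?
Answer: 11920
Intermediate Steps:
Q(E, a) = -9 + E*a
g(b) = b²*(-9 + b²) (g(b) = (-9 + b*b)*b² = (-9 + b²)*b² = b²*(-9 + b²))
z(h) = 5832 + 172*h (z(h) = 172*h + (-9)²*(-9 + (-9)²) = 172*h + 81*(-9 + 81) = 172*h + 81*72 = 172*h + 5832 = 5832 + 172*h)
15688 - z(-12) = 15688 - (5832 + 172*(-12)) = 15688 - (5832 - 2064) = 15688 - 1*3768 = 15688 - 3768 = 11920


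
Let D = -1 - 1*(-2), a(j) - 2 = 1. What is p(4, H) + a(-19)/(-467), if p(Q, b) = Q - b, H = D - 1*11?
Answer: 6535/467 ≈ 13.994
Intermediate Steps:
a(j) = 3 (a(j) = 2 + 1 = 3)
D = 1 (D = -1 + 2 = 1)
H = -10 (H = 1 - 1*11 = 1 - 11 = -10)
p(4, H) + a(-19)/(-467) = (4 - 1*(-10)) + 3/(-467) = (4 + 10) + 3*(-1/467) = 14 - 3/467 = 6535/467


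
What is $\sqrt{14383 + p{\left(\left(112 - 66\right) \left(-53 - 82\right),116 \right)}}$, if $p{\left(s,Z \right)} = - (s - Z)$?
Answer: $3 \sqrt{2301} \approx 143.91$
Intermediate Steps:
$p{\left(s,Z \right)} = Z - s$
$\sqrt{14383 + p{\left(\left(112 - 66\right) \left(-53 - 82\right),116 \right)}} = \sqrt{14383 - \left(-116 + \left(112 - 66\right) \left(-53 - 82\right)\right)} = \sqrt{14383 - \left(-116 + 46 \left(-135\right)\right)} = \sqrt{14383 + \left(116 - -6210\right)} = \sqrt{14383 + \left(116 + 6210\right)} = \sqrt{14383 + 6326} = \sqrt{20709} = 3 \sqrt{2301}$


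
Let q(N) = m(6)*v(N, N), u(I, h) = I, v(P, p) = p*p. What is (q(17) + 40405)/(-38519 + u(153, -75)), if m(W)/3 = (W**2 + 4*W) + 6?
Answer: -97627/38366 ≈ -2.5446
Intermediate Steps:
v(P, p) = p**2
m(W) = 18 + 3*W**2 + 12*W (m(W) = 3*((W**2 + 4*W) + 6) = 3*(6 + W**2 + 4*W) = 18 + 3*W**2 + 12*W)
q(N) = 198*N**2 (q(N) = (18 + 3*6**2 + 12*6)*N**2 = (18 + 3*36 + 72)*N**2 = (18 + 108 + 72)*N**2 = 198*N**2)
(q(17) + 40405)/(-38519 + u(153, -75)) = (198*17**2 + 40405)/(-38519 + 153) = (198*289 + 40405)/(-38366) = (57222 + 40405)*(-1/38366) = 97627*(-1/38366) = -97627/38366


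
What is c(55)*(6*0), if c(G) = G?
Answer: 0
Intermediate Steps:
c(55)*(6*0) = 55*(6*0) = 55*0 = 0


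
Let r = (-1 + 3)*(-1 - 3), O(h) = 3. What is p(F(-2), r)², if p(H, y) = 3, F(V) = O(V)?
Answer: 9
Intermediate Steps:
r = -8 (r = 2*(-4) = -8)
F(V) = 3
p(F(-2), r)² = 3² = 9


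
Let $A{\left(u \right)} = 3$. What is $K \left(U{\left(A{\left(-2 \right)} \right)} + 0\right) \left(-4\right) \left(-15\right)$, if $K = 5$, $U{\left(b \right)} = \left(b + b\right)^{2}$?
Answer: $10800$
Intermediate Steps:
$U{\left(b \right)} = 4 b^{2}$ ($U{\left(b \right)} = \left(2 b\right)^{2} = 4 b^{2}$)
$K \left(U{\left(A{\left(-2 \right)} \right)} + 0\right) \left(-4\right) \left(-15\right) = 5 \left(4 \cdot 3^{2} + 0\right) \left(-4\right) \left(-15\right) = 5 \left(4 \cdot 9 + 0\right) \left(-4\right) \left(-15\right) = 5 \left(36 + 0\right) \left(-4\right) \left(-15\right) = 5 \cdot 36 \left(-4\right) \left(-15\right) = 5 \left(-144\right) \left(-15\right) = \left(-720\right) \left(-15\right) = 10800$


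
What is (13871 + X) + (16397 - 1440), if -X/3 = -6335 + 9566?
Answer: 19135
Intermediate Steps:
X = -9693 (X = -3*(-6335 + 9566) = -3*3231 = -9693)
(13871 + X) + (16397 - 1440) = (13871 - 9693) + (16397 - 1440) = 4178 + 14957 = 19135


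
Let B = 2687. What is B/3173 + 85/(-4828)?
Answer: 747243/901132 ≈ 0.82923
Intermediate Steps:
B/3173 + 85/(-4828) = 2687/3173 + 85/(-4828) = 2687*(1/3173) + 85*(-1/4828) = 2687/3173 - 5/284 = 747243/901132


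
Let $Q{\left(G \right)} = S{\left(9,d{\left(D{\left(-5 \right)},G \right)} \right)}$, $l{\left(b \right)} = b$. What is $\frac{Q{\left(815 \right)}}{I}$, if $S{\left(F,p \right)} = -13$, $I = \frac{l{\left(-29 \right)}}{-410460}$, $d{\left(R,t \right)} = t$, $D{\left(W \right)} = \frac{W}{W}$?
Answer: $- \frac{5335980}{29} \approx -1.84 \cdot 10^{5}$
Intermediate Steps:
$D{\left(W \right)} = 1$
$I = \frac{29}{410460}$ ($I = - \frac{29}{-410460} = \left(-29\right) \left(- \frac{1}{410460}\right) = \frac{29}{410460} \approx 7.0652 \cdot 10^{-5}$)
$Q{\left(G \right)} = -13$
$\frac{Q{\left(815 \right)}}{I} = - \frac{13}{\frac{29}{410460}} = \left(-13\right) \frac{410460}{29} = - \frac{5335980}{29}$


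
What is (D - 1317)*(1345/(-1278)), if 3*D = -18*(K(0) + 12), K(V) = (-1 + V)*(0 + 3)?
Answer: 614665/426 ≈ 1442.9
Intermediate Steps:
K(V) = -3 + 3*V (K(V) = (-1 + V)*3 = -3 + 3*V)
D = -54 (D = (-18*((-3 + 3*0) + 12))/3 = (-18*((-3 + 0) + 12))/3 = (-18*(-3 + 12))/3 = (-18*9)/3 = (1/3)*(-162) = -54)
(D - 1317)*(1345/(-1278)) = (-54 - 1317)*(1345/(-1278)) = -1843995*(-1)/1278 = -1371*(-1345/1278) = 614665/426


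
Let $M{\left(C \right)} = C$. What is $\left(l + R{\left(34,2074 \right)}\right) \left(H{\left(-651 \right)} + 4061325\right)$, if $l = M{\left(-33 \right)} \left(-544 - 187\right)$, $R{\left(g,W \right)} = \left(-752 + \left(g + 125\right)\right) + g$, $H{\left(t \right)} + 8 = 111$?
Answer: $95703489392$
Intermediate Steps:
$H{\left(t \right)} = 103$ ($H{\left(t \right)} = -8 + 111 = 103$)
$R{\left(g,W \right)} = -627 + 2 g$ ($R{\left(g,W \right)} = \left(-752 + \left(125 + g\right)\right) + g = \left(-627 + g\right) + g = -627 + 2 g$)
$l = 24123$ ($l = - 33 \left(-544 - 187\right) = \left(-33\right) \left(-731\right) = 24123$)
$\left(l + R{\left(34,2074 \right)}\right) \left(H{\left(-651 \right)} + 4061325\right) = \left(24123 + \left(-627 + 2 \cdot 34\right)\right) \left(103 + 4061325\right) = \left(24123 + \left(-627 + 68\right)\right) 4061428 = \left(24123 - 559\right) 4061428 = 23564 \cdot 4061428 = 95703489392$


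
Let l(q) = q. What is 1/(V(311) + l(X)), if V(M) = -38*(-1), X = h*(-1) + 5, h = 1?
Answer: 1/42 ≈ 0.023810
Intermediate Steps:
X = 4 (X = 1*(-1) + 5 = -1 + 5 = 4)
V(M) = 38
1/(V(311) + l(X)) = 1/(38 + 4) = 1/42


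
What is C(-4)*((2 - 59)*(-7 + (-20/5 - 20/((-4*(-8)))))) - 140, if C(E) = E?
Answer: -5581/2 ≈ -2790.5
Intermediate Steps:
C(-4)*((2 - 59)*(-7 + (-20/5 - 20/((-4*(-8)))))) - 140 = -4*(2 - 59)*(-7 + (-20/5 - 20/((-4*(-8))))) - 140 = -(-228)*(-7 + (-20*1/5 - 20/32)) - 140 = -(-228)*(-7 + (-4 - 20*1/32)) - 140 = -(-228)*(-7 + (-4 - 5/8)) - 140 = -(-228)*(-7 - 37/8) - 140 = -(-228)*(-93)/8 - 140 = -4*5301/8 - 140 = -5301/2 - 140 = -5581/2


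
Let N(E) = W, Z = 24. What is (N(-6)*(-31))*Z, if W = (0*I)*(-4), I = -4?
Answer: 0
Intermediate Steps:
W = 0 (W = (0*(-4))*(-4) = 0*(-4) = 0)
N(E) = 0
(N(-6)*(-31))*Z = (0*(-31))*24 = 0*24 = 0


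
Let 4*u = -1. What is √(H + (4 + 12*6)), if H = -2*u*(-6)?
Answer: √73 ≈ 8.5440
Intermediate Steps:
u = -¼ (u = (¼)*(-1) = -¼ ≈ -0.25000)
H = -3 (H = -2*(-¼)*(-6) = (½)*(-6) = -3)
√(H + (4 + 12*6)) = √(-3 + (4 + 12*6)) = √(-3 + (4 + 72)) = √(-3 + 76) = √73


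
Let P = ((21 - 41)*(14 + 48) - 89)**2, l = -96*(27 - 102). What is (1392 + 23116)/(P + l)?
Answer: 24508/1773441 ≈ 0.013819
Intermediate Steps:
l = 7200 (l = -96*(-75) = 7200)
P = 1766241 (P = (-20*62 - 89)**2 = (-1240 - 89)**2 = (-1329)**2 = 1766241)
(1392 + 23116)/(P + l) = (1392 + 23116)/(1766241 + 7200) = 24508/1773441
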